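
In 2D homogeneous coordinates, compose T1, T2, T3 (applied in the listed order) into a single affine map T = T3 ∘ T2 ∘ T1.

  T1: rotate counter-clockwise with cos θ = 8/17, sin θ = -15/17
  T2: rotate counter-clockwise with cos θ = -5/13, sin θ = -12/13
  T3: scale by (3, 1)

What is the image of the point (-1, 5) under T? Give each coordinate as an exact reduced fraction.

T(p) = (75/17, -83/17)

T1 rotate counter-clockwise with cos θ = 8/17, sin θ = -15/17: (-1, 5) → (67/17, 55/17)
T2 rotate counter-clockwise with cos θ = -5/13, sin θ = -12/13: (67/17, 55/17) → (25/17, -83/17)
T3 scale by (3, 1): (25/17, -83/17) → (75/17, -83/17)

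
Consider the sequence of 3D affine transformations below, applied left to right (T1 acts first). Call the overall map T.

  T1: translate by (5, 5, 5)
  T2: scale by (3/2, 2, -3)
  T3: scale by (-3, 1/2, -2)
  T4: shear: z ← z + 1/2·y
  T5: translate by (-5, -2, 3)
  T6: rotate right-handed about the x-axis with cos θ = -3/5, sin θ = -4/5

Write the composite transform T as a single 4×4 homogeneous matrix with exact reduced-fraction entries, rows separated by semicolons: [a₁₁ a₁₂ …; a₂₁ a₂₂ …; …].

T = [-9/2 0 0 -55/2; 0 -1/5 24/5 133/5; 0 -11/10 -18/5 -237/10; 0 0 0 1]

T1 = [1 0 0 5; 0 1 0 5; 0 0 1 5; 0 0 0 1]
T2·T1 = [3/2 0 0 15/2; 0 2 0 10; 0 0 -3 -15; 0 0 0 1]
T3·…·T1 = [-9/2 0 0 -45/2; 0 1 0 5; 0 0 6 30; 0 0 0 1]
T4·…·T1 = [-9/2 0 0 -45/2; 0 1 0 5; 0 1/2 6 65/2; 0 0 0 1]
T5·…·T1 = [-9/2 0 0 -55/2; 0 1 0 3; 0 1/2 6 71/2; 0 0 0 1]
T6·…·T1 = [-9/2 0 0 -55/2; 0 -1/5 24/5 133/5; 0 -11/10 -18/5 -237/10; 0 0 0 1]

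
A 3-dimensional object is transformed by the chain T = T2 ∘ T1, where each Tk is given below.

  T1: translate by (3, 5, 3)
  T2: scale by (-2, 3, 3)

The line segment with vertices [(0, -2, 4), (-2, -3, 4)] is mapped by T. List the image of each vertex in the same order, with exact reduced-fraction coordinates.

image vertices: (-6, 9, 21), (-2, 6, 21)

T1 translate by (3, 5, 3): (0, -2, 4) → (3, 3, 7); (-2, -3, 4) → (1, 2, 7)
T2 scale by (-2, 3, 3): (3, 3, 7) → (-6, 9, 21); (1, 2, 7) → (-2, 6, 21)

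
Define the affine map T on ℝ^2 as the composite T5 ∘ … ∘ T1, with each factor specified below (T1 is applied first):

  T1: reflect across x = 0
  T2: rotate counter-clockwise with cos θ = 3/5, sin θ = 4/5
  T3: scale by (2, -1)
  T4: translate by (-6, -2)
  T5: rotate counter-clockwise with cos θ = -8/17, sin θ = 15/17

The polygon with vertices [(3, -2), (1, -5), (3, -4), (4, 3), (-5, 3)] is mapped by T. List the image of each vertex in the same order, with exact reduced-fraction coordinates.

T1 reflect across x = 0: (3, -2) → (-3, -2); (1, -5) → (-1, -5); (3, -4) → (-3, -4); (4, 3) → (-4, 3); (-5, 3) → (5, 3)
T2 rotate counter-clockwise with cos θ = 3/5, sin θ = 4/5: (-3, -2) → (-1/5, -18/5); (-1, -5) → (17/5, -19/5); (-3, -4) → (7/5, -24/5); (-4, 3) → (-24/5, -7/5); (5, 3) → (3/5, 29/5)
T3 scale by (2, -1): (-1/5, -18/5) → (-2/5, 18/5); (17/5, -19/5) → (34/5, 19/5); (7/5, -24/5) → (14/5, 24/5); (-24/5, -7/5) → (-48/5, 7/5); (3/5, 29/5) → (6/5, -29/5)
T4 translate by (-6, -2): (-2/5, 18/5) → (-32/5, 8/5); (34/5, 19/5) → (4/5, 9/5); (14/5, 24/5) → (-16/5, 14/5); (-48/5, 7/5) → (-78/5, -3/5); (6/5, -29/5) → (-24/5, -39/5)
T5 rotate counter-clockwise with cos θ = -8/17, sin θ = 15/17: (-32/5, 8/5) → (8/5, -32/5); (4/5, 9/5) → (-167/85, -12/85); (-16/5, 14/5) → (-82/85, -352/85); (-78/5, -3/5) → (669/85, -1146/85); (-24/5, -39/5) → (777/85, -48/85)

image vertices: (8/5, -32/5), (-167/85, -12/85), (-82/85, -352/85), (669/85, -1146/85), (777/85, -48/85)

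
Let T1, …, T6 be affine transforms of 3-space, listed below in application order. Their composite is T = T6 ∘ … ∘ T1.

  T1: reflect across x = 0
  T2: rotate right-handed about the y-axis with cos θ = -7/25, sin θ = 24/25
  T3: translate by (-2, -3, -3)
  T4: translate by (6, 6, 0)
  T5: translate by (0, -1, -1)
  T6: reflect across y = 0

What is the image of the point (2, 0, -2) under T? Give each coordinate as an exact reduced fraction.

T(p) = (66/25, -2, -38/25)

T1 reflect across x = 0: (2, 0, -2) → (-2, 0, -2)
T2 rotate right-handed about the y-axis with cos θ = -7/25, sin θ = 24/25: (-2, 0, -2) → (-34/25, 0, 62/25)
T3 translate by (-2, -3, -3): (-34/25, 0, 62/25) → (-84/25, -3, -13/25)
T4 translate by (6, 6, 0): (-84/25, -3, -13/25) → (66/25, 3, -13/25)
T5 translate by (0, -1, -1): (66/25, 3, -13/25) → (66/25, 2, -38/25)
T6 reflect across y = 0: (66/25, 2, -38/25) → (66/25, -2, -38/25)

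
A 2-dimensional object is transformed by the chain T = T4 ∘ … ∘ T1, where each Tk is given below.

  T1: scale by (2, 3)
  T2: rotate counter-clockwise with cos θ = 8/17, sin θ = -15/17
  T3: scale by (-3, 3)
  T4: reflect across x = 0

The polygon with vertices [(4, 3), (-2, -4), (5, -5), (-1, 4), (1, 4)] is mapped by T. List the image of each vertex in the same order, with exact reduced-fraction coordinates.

T1 scale by (2, 3): (4, 3) → (8, 9); (-2, -4) → (-4, -12); (5, -5) → (10, -15); (-1, 4) → (-2, 12); (1, 4) → (2, 12)
T2 rotate counter-clockwise with cos θ = 8/17, sin θ = -15/17: (8, 9) → (199/17, -48/17); (-4, -12) → (-212/17, -36/17); (10, -15) → (-145/17, -270/17); (-2, 12) → (164/17, 126/17); (2, 12) → (196/17, 66/17)
T3 scale by (-3, 3): (199/17, -48/17) → (-597/17, -144/17); (-212/17, -36/17) → (636/17, -108/17); (-145/17, -270/17) → (435/17, -810/17); (164/17, 126/17) → (-492/17, 378/17); (196/17, 66/17) → (-588/17, 198/17)
T4 reflect across x = 0: (-597/17, -144/17) → (597/17, -144/17); (636/17, -108/17) → (-636/17, -108/17); (435/17, -810/17) → (-435/17, -810/17); (-492/17, 378/17) → (492/17, 378/17); (-588/17, 198/17) → (588/17, 198/17)

image vertices: (597/17, -144/17), (-636/17, -108/17), (-435/17, -810/17), (492/17, 378/17), (588/17, 198/17)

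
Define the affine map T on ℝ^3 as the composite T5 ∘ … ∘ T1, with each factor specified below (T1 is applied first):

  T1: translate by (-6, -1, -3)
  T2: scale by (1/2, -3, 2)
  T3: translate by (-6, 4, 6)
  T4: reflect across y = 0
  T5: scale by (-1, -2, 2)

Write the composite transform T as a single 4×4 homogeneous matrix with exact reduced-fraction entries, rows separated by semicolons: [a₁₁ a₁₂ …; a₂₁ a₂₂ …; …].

T1 = [1 0 0 -6; 0 1 0 -1; 0 0 1 -3; 0 0 0 1]
T2·T1 = [1/2 0 0 -3; 0 -3 0 3; 0 0 2 -6; 0 0 0 1]
T3·…·T1 = [1/2 0 0 -9; 0 -3 0 7; 0 0 2 0; 0 0 0 1]
T4·…·T1 = [1/2 0 0 -9; 0 3 0 -7; 0 0 2 0; 0 0 0 1]
T5·…·T1 = [-1/2 0 0 9; 0 -6 0 14; 0 0 4 0; 0 0 0 1]

T = [-1/2 0 0 9; 0 -6 0 14; 0 0 4 0; 0 0 0 1]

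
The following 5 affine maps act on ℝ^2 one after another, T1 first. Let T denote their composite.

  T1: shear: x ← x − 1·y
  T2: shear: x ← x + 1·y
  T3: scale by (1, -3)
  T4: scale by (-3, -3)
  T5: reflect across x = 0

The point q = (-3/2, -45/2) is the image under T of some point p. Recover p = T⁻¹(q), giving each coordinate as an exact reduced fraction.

p = (-1/2, -5/2)

T1 = [1 -1 0; 0 1 0; 0 0 1]
T2·T1 = [1 0 0; 0 1 0; 0 0 1]
T3·…·T1 = [1 0 0; 0 -3 0; 0 0 1]
T4·…·T1 = [-3 0 0; 0 9 0; 0 0 1]
T5·…·T1 = [3 0 0; 0 9 0; 0 0 1]
det M = 27; M⁻¹ = [1/3 0 0; 0 1/9 0; 0 0 1]
M⁻¹ · (-3/2, -45/2)ᵀ = (-1/2, -5/2)ᵀ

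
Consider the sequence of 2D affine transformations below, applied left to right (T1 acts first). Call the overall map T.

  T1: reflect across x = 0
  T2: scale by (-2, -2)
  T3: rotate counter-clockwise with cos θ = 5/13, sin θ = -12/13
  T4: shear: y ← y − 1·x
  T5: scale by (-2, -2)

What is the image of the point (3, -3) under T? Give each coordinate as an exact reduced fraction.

T1 reflect across x = 0: (3, -3) → (-3, -3)
T2 scale by (-2, -2): (-3, -3) → (6, 6)
T3 rotate counter-clockwise with cos θ = 5/13, sin θ = -12/13: (6, 6) → (102/13, -42/13)
T4 shear: y ← y − 1·x: (102/13, -42/13) → (102/13, -144/13)
T5 scale by (-2, -2): (102/13, -144/13) → (-204/13, 288/13)

T(p) = (-204/13, 288/13)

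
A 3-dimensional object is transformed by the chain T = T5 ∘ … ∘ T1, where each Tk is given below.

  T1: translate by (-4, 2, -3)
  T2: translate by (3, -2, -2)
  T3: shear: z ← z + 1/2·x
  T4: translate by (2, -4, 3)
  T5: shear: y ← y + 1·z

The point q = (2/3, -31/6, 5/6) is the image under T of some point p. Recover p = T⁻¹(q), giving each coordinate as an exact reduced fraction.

T1 = [1 0 0 -4; 0 1 0 2; 0 0 1 -3; 0 0 0 1]
T2·T1 = [1 0 0 -1; 0 1 0 0; 0 0 1 -5; 0 0 0 1]
T3·…·T1 = [1 0 0 -1; 0 1 0 0; 1/2 0 1 -11/2; 0 0 0 1]
T4·…·T1 = [1 0 0 1; 0 1 0 -4; 1/2 0 1 -5/2; 0 0 0 1]
T5·…·T1 = [1 0 0 1; 1/2 1 1 -13/2; 1/2 0 1 -5/2; 0 0 0 1]
det M = 1; M⁻¹ = [1 0 0 -1; 0 1 -1 4; -1/2 0 1 3; 0 0 0 1]
M⁻¹ · (2/3, -31/6, 5/6)ᵀ = (-1/3, -2, 7/2)ᵀ

p = (-1/3, -2, 7/2)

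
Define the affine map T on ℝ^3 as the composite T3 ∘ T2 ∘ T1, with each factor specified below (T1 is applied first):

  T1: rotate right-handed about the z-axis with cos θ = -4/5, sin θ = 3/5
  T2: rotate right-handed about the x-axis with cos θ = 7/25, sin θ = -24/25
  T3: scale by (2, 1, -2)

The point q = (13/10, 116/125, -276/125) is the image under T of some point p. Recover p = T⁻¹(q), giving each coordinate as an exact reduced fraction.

T1 = [-4/5 -3/5 0 0; 3/5 -4/5 0 0; 0 0 1 0; 0 0 0 1]
T2·T1 = [-4/5 -3/5 0 0; 21/125 -28/125 24/25 0; -72/125 96/125 7/25 0; 0 0 0 1]
T3·…·T1 = [-8/5 -6/5 0 0; 21/125 -28/125 24/25 0; 144/125 -192/125 -14/25 0; 0 0 0 1]
det M = -4; M⁻¹ = [-2/5 21/125 36/125 0; -3/10 -28/125 -48/125 0; 0 24/25 -7/50 0; 0 0 0 1]
M⁻¹ · (13/10, 116/125, -276/125)ᵀ = (-1, 1/4, 6/5)ᵀ

p = (-1, 1/4, 6/5)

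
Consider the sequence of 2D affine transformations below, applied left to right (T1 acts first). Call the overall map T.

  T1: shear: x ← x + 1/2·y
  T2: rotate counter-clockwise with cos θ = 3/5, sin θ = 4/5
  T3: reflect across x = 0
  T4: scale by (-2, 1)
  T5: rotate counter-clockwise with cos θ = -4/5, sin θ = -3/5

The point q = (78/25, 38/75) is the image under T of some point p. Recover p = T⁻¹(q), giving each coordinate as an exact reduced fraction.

T1 = [1 1/2 0; 0 1 0; 0 0 1]
T2·T1 = [3/5 -1/2 0; 4/5 1 0; 0 0 1]
T3·…·T1 = [-3/5 1/2 0; 4/5 1 0; 0 0 1]
T4·…·T1 = [6/5 -1 0; 4/5 1 0; 0 0 1]
T5·…·T1 = [-12/25 7/5 0; -34/25 -1/5 0; 0 0 1]
det M = 2; M⁻¹ = [-1/10 -7/10 0; 17/25 -6/25 0; 0 0 1]
M⁻¹ · (78/25, 38/75)ᵀ = (-2/3, 2)ᵀ

p = (-2/3, 2)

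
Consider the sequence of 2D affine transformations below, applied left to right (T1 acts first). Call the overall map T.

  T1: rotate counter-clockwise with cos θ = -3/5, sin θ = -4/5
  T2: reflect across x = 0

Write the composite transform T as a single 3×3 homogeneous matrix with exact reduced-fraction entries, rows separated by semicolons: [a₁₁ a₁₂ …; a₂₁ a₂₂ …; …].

T = [3/5 -4/5 0; -4/5 -3/5 0; 0 0 1]

T1 = [-3/5 4/5 0; -4/5 -3/5 0; 0 0 1]
T2·T1 = [3/5 -4/5 0; -4/5 -3/5 0; 0 0 1]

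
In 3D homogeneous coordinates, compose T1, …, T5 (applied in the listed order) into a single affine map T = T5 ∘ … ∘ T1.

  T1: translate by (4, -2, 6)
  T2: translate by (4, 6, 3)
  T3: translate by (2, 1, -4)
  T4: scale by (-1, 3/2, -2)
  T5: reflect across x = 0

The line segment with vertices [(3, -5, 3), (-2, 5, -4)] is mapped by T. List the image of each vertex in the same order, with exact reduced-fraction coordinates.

image vertices: (13, 0, -16), (8, 15, -2)

T1 translate by (4, -2, 6): (3, -5, 3) → (7, -7, 9); (-2, 5, -4) → (2, 3, 2)
T2 translate by (4, 6, 3): (7, -7, 9) → (11, -1, 12); (2, 3, 2) → (6, 9, 5)
T3 translate by (2, 1, -4): (11, -1, 12) → (13, 0, 8); (6, 9, 5) → (8, 10, 1)
T4 scale by (-1, 3/2, -2): (13, 0, 8) → (-13, 0, -16); (8, 10, 1) → (-8, 15, -2)
T5 reflect across x = 0: (-13, 0, -16) → (13, 0, -16); (-8, 15, -2) → (8, 15, -2)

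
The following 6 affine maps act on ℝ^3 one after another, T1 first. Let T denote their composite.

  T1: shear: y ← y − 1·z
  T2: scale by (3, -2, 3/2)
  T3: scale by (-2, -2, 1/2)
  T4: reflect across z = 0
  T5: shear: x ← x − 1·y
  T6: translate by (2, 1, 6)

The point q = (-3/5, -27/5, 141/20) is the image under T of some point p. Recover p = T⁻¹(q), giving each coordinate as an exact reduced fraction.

p = (3/2, -3, -7/5)

T1 = [1 0 0 0; 0 1 -1 0; 0 0 1 0; 0 0 0 1]
T2·T1 = [3 0 0 0; 0 -2 2 0; 0 0 3/2 0; 0 0 0 1]
T3·…·T1 = [-6 0 0 0; 0 4 -4 0; 0 0 3/4 0; 0 0 0 1]
T4·…·T1 = [-6 0 0 0; 0 4 -4 0; 0 0 -3/4 0; 0 0 0 1]
T5·…·T1 = [-6 -4 4 0; 0 4 -4 0; 0 0 -3/4 0; 0 0 0 1]
T6·…·T1 = [-6 -4 4 2; 0 4 -4 1; 0 0 -3/4 6; 0 0 0 1]
det M = 18; M⁻¹ = [-1/6 -1/6 0 1/2; 0 1/4 -4/3 31/4; 0 0 -4/3 8; 0 0 0 1]
M⁻¹ · (-3/5, -27/5, 141/20)ᵀ = (3/2, -3, -7/5)ᵀ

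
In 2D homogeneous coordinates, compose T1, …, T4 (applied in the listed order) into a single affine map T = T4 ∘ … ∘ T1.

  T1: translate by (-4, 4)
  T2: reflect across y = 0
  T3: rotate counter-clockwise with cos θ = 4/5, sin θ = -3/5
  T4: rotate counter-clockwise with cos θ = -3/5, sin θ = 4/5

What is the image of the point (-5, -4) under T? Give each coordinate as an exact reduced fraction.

T(p) = (0, -9)

T1 translate by (-4, 4): (-5, -4) → (-9, 0)
T2 reflect across y = 0: (-9, 0) → (-9, 0)
T3 rotate counter-clockwise with cos θ = 4/5, sin θ = -3/5: (-9, 0) → (-36/5, 27/5)
T4 rotate counter-clockwise with cos θ = -3/5, sin θ = 4/5: (-36/5, 27/5) → (0, -9)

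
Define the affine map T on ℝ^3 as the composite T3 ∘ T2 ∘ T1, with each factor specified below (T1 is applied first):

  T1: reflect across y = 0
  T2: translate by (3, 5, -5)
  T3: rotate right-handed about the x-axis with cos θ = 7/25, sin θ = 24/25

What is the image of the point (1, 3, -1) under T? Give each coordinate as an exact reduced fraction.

T1 reflect across y = 0: (1, 3, -1) → (1, -3, -1)
T2 translate by (3, 5, -5): (1, -3, -1) → (4, 2, -6)
T3 rotate right-handed about the x-axis with cos θ = 7/25, sin θ = 24/25: (4, 2, -6) → (4, 158/25, 6/25)

T(p) = (4, 158/25, 6/25)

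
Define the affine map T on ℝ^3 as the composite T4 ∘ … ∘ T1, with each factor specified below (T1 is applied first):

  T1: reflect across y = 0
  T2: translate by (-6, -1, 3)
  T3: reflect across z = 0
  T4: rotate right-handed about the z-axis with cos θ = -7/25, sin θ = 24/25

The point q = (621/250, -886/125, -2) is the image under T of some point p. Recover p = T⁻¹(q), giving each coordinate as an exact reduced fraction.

T1 = [1 0 0 0; 0 -1 0 0; 0 0 1 0; 0 0 0 1]
T2·T1 = [1 0 0 -6; 0 -1 0 -1; 0 0 1 3; 0 0 0 1]
T3·…·T1 = [1 0 0 -6; 0 -1 0 -1; 0 0 -1 -3; 0 0 0 1]
T4·…·T1 = [-7/25 24/25 0 66/25; 24/25 7/25 0 -137/25; 0 0 -1 -3; 0 0 0 1]
det M = 1; M⁻¹ = [-7/25 24/25 0 6; 24/25 7/25 0 -1; 0 0 -1 -3; 0 0 0 1]
M⁻¹ · (621/250, -886/125, -2)ᵀ = (-3/2, -3/5, -1)ᵀ

p = (-3/2, -3/5, -1)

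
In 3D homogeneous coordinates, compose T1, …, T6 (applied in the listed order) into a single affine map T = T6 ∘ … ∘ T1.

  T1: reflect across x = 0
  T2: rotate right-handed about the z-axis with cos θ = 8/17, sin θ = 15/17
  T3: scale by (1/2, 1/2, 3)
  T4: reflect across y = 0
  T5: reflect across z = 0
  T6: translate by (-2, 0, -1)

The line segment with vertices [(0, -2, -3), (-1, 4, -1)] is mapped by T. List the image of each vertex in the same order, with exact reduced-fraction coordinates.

image vertices: (-19/17, 8/17, 8), (-60/17, -47/34, 2)

T1 reflect across x = 0: (0, -2, -3) → (0, -2, -3); (-1, 4, -1) → (1, 4, -1)
T2 rotate right-handed about the z-axis with cos θ = 8/17, sin θ = 15/17: (0, -2, -3) → (30/17, -16/17, -3); (1, 4, -1) → (-52/17, 47/17, -1)
T3 scale by (1/2, 1/2, 3): (30/17, -16/17, -3) → (15/17, -8/17, -9); (-52/17, 47/17, -1) → (-26/17, 47/34, -3)
T4 reflect across y = 0: (15/17, -8/17, -9) → (15/17, 8/17, -9); (-26/17, 47/34, -3) → (-26/17, -47/34, -3)
T5 reflect across z = 0: (15/17, 8/17, -9) → (15/17, 8/17, 9); (-26/17, -47/34, -3) → (-26/17, -47/34, 3)
T6 translate by (-2, 0, -1): (15/17, 8/17, 9) → (-19/17, 8/17, 8); (-26/17, -47/34, 3) → (-60/17, -47/34, 2)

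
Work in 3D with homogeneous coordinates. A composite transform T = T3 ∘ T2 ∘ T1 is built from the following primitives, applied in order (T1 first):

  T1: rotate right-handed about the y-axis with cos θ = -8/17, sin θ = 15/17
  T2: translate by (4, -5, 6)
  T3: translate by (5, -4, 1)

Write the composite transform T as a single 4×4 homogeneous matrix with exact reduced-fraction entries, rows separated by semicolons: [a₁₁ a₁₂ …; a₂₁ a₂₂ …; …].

T = [-8/17 0 15/17 9; 0 1 0 -9; -15/17 0 -8/17 7; 0 0 0 1]

T1 = [-8/17 0 15/17 0; 0 1 0 0; -15/17 0 -8/17 0; 0 0 0 1]
T2·T1 = [-8/17 0 15/17 4; 0 1 0 -5; -15/17 0 -8/17 6; 0 0 0 1]
T3·…·T1 = [-8/17 0 15/17 9; 0 1 0 -9; -15/17 0 -8/17 7; 0 0 0 1]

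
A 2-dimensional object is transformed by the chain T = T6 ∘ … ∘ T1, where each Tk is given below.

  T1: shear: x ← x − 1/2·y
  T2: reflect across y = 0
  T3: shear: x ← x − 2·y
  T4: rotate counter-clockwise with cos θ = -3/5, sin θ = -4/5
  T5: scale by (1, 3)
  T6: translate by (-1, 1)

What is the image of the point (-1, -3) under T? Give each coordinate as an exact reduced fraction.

T(p) = (47/10, 44/5)

T1 shear: x ← x − 1/2·y: (-1, -3) → (1/2, -3)
T2 reflect across y = 0: (1/2, -3) → (1/2, 3)
T3 shear: x ← x − 2·y: (1/2, 3) → (-11/2, 3)
T4 rotate counter-clockwise with cos θ = -3/5, sin θ = -4/5: (-11/2, 3) → (57/10, 13/5)
T5 scale by (1, 3): (57/10, 13/5) → (57/10, 39/5)
T6 translate by (-1, 1): (57/10, 39/5) → (47/10, 44/5)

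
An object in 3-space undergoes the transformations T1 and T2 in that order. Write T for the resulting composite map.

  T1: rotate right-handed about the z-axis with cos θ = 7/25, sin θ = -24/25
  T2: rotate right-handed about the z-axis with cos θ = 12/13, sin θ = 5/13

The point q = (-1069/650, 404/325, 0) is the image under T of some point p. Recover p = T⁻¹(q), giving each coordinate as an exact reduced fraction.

T1 = [7/25 24/25 0 0; -24/25 7/25 0 0; 0 0 1 0; 0 0 0 1]
T2·T1 = [204/325 253/325 0 0; -253/325 204/325 0 0; 0 0 1 0; 0 0 0 1]
det M = 1; M⁻¹ = [204/325 -253/325 0 0; 253/325 204/325 0 0; 0 0 1 0; 0 0 0 1]
M⁻¹ · (-1069/650, 404/325, 0)ᵀ = (-2, -1/2, 0)ᵀ

p = (-2, -1/2, 0)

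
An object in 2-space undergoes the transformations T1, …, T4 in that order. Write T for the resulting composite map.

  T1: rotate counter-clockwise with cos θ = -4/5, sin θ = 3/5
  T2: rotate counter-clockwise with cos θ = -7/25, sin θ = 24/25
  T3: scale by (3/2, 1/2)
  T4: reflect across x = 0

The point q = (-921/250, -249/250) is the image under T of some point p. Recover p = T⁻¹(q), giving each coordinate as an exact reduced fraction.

p = (1, 3)

T1 = [-4/5 -3/5 0; 3/5 -4/5 0; 0 0 1]
T2·T1 = [-44/125 117/125 0; -117/125 -44/125 0; 0 0 1]
T3·…·T1 = [-66/125 351/250 0; -117/250 -22/125 0; 0 0 1]
T4·…·T1 = [66/125 -351/250 0; -117/250 -22/125 0; 0 0 1]
det M = -3/4; M⁻¹ = [88/375 -234/125 0; -78/125 -88/125 0; 0 0 1]
M⁻¹ · (-921/250, -249/250)ᵀ = (1, 3)ᵀ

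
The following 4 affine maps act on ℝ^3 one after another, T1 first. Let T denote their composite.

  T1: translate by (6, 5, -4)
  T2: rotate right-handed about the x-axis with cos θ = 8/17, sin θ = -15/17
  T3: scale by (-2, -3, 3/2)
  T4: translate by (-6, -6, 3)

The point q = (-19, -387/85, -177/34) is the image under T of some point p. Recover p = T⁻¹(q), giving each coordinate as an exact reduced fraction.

T1 = [1 0 0 6; 0 1 0 5; 0 0 1 -4; 0 0 0 1]
T2·T1 = [1 0 0 6; 0 8/17 15/17 -20/17; 0 -15/17 8/17 -107/17; 0 0 0 1]
T3·…·T1 = [-2 0 0 -12; 0 -24/17 -45/17 60/17; 0 -45/34 12/17 -321/34; 0 0 0 1]
T4·…·T1 = [-2 0 0 -18; 0 -24/17 -45/17 -42/17; 0 -45/34 12/17 -219/34; 0 0 0 1]
det M = 9; M⁻¹ = [-1/2 0 0 -9; 0 -8/51 -10/17 -71/17; 0 -5/17 16/51 22/17; 0 0 0 1]
M⁻¹ · (-19, -387/85, -177/34)ᵀ = (1/2, -2/5, 1)ᵀ

p = (1/2, -2/5, 1)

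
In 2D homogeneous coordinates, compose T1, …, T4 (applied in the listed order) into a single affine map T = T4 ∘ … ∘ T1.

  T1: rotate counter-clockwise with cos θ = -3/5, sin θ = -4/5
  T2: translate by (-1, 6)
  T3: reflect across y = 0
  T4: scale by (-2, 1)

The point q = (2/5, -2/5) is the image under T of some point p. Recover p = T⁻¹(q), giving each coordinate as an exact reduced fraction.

p = (4, 4)

T1 = [-3/5 4/5 0; -4/5 -3/5 0; 0 0 1]
T2·T1 = [-3/5 4/5 -1; -4/5 -3/5 6; 0 0 1]
T3·…·T1 = [-3/5 4/5 -1; 4/5 3/5 -6; 0 0 1]
T4·…·T1 = [6/5 -8/5 2; 4/5 3/5 -6; 0 0 1]
det M = 2; M⁻¹ = [3/10 4/5 21/5; -2/5 3/5 22/5; 0 0 1]
M⁻¹ · (2/5, -2/5)ᵀ = (4, 4)ᵀ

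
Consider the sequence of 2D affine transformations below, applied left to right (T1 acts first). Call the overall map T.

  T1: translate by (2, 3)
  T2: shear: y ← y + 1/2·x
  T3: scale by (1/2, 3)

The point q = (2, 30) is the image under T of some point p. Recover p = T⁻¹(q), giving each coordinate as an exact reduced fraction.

T1 = [1 0 2; 0 1 3; 0 0 1]
T2·T1 = [1 0 2; 1/2 1 4; 0 0 1]
T3·…·T1 = [1/2 0 1; 3/2 3 12; 0 0 1]
det M = 3/2; M⁻¹ = [2 0 -2; -1 1/3 -3; 0 0 1]
M⁻¹ · (2, 30)ᵀ = (2, 5)ᵀ

p = (2, 5)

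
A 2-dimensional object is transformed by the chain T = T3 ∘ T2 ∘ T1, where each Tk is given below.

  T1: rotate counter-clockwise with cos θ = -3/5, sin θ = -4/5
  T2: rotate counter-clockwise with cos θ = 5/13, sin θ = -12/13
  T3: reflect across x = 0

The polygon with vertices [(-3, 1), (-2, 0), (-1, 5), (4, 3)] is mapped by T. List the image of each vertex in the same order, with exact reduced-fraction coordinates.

image vertices: (-173/65, -111/65), (-126/65, -32/65), (17/65, -331/65), (60/13, -25/13)

T1 rotate counter-clockwise with cos θ = -3/5, sin θ = -4/5: (-3, 1) → (13/5, 9/5); (-2, 0) → (6/5, 8/5); (-1, 5) → (23/5, -11/5); (4, 3) → (0, -5)
T2 rotate counter-clockwise with cos θ = 5/13, sin θ = -12/13: (13/5, 9/5) → (173/65, -111/65); (6/5, 8/5) → (126/65, -32/65); (23/5, -11/5) → (-17/65, -331/65); (0, -5) → (-60/13, -25/13)
T3 reflect across x = 0: (173/65, -111/65) → (-173/65, -111/65); (126/65, -32/65) → (-126/65, -32/65); (-17/65, -331/65) → (17/65, -331/65); (-60/13, -25/13) → (60/13, -25/13)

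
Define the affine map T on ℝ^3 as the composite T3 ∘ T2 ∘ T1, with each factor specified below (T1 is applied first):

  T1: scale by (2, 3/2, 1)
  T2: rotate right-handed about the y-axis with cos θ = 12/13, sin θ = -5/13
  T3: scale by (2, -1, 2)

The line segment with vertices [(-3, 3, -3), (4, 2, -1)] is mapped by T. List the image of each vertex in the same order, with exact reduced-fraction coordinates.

image vertices: (-114/13, -9/2, -132/13), (202/13, -3, 56/13)

T1 scale by (2, 3/2, 1): (-3, 3, -3) → (-6, 9/2, -3); (4, 2, -1) → (8, 3, -1)
T2 rotate right-handed about the y-axis with cos θ = 12/13, sin θ = -5/13: (-6, 9/2, -3) → (-57/13, 9/2, -66/13); (8, 3, -1) → (101/13, 3, 28/13)
T3 scale by (2, -1, 2): (-57/13, 9/2, -66/13) → (-114/13, -9/2, -132/13); (101/13, 3, 28/13) → (202/13, -3, 56/13)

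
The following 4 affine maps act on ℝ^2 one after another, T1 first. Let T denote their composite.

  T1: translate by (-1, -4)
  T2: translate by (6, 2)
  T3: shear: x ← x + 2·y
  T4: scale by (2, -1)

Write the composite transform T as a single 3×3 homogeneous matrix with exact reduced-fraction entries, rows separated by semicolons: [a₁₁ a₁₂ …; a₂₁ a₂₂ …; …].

T = [2 4 2; 0 -1 2; 0 0 1]

T1 = [1 0 -1; 0 1 -4; 0 0 1]
T2·T1 = [1 0 5; 0 1 -2; 0 0 1]
T3·…·T1 = [1 2 1; 0 1 -2; 0 0 1]
T4·…·T1 = [2 4 2; 0 -1 2; 0 0 1]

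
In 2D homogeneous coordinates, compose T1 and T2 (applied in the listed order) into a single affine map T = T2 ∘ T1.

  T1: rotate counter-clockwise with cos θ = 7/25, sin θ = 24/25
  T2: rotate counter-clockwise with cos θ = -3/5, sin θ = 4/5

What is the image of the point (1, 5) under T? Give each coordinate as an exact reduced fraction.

T1 rotate counter-clockwise with cos θ = 7/25, sin θ = 24/25: (1, 5) → (-113/25, 59/25)
T2 rotate counter-clockwise with cos θ = -3/5, sin θ = 4/5: (-113/25, 59/25) → (103/125, -629/125)

T(p) = (103/125, -629/125)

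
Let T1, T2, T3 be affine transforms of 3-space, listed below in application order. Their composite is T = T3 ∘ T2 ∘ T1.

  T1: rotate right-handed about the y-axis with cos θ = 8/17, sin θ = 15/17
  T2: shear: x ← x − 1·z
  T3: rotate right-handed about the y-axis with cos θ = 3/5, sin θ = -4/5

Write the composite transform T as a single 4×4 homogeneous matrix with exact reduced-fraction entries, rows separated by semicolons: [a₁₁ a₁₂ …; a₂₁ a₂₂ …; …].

T = [129/85 0 -11/85 0; 0 1 0 0; 47/85 0 52/85 0; 0 0 0 1]

T1 = [8/17 0 15/17 0; 0 1 0 0; -15/17 0 8/17 0; 0 0 0 1]
T2·T1 = [23/17 0 7/17 0; 0 1 0 0; -15/17 0 8/17 0; 0 0 0 1]
T3·…·T1 = [129/85 0 -11/85 0; 0 1 0 0; 47/85 0 52/85 0; 0 0 0 1]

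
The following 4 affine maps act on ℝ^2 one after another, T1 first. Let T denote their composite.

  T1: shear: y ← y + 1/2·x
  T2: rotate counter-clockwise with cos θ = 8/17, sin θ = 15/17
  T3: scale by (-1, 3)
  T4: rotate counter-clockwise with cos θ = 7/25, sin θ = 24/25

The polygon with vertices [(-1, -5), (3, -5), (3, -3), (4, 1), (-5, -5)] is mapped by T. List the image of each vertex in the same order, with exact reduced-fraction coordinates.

image vertices: (7453/850, -3027/425), (-207/50, -87/25), (-5403/850, -423/425), (-5957/425, 2076/425), (737/34, -183/17)

T1 shear: y ← y + 1/2·x: (-1, -5) → (-1, -11/2); (3, -5) → (3, -7/2); (3, -3) → (3, -3/2); (4, 1) → (4, 3); (-5, -5) → (-5, -15/2)
T2 rotate counter-clockwise with cos θ = 8/17, sin θ = 15/17: (-1, -11/2) → (149/34, -59/17); (3, -7/2) → (9/2, 1); (3, -3/2) → (93/34, 33/17); (4, 3) → (-13/17, 84/17); (-5, -15/2) → (145/34, -135/17)
T3 scale by (-1, 3): (149/34, -59/17) → (-149/34, -177/17); (9/2, 1) → (-9/2, 3); (93/34, 33/17) → (-93/34, 99/17); (-13/17, 84/17) → (13/17, 252/17); (145/34, -135/17) → (-145/34, -405/17)
T4 rotate counter-clockwise with cos θ = 7/25, sin θ = 24/25: (-149/34, -177/17) → (7453/850, -3027/425); (-9/2, 3) → (-207/50, -87/25); (-93/34, 99/17) → (-5403/850, -423/425); (13/17, 252/17) → (-5957/425, 2076/425); (-145/34, -405/17) → (737/34, -183/17)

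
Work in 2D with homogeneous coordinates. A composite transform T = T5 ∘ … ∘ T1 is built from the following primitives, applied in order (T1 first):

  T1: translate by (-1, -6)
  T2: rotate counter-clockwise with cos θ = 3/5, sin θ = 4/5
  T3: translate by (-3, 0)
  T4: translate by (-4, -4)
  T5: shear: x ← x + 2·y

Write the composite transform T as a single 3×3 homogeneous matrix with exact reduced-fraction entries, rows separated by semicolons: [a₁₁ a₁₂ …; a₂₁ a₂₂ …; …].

T = [11/5 2/5 -98/5; 4/5 3/5 -42/5; 0 0 1]

T1 = [1 0 -1; 0 1 -6; 0 0 1]
T2·T1 = [3/5 -4/5 21/5; 4/5 3/5 -22/5; 0 0 1]
T3·…·T1 = [3/5 -4/5 6/5; 4/5 3/5 -22/5; 0 0 1]
T4·…·T1 = [3/5 -4/5 -14/5; 4/5 3/5 -42/5; 0 0 1]
T5·…·T1 = [11/5 2/5 -98/5; 4/5 3/5 -42/5; 0 0 1]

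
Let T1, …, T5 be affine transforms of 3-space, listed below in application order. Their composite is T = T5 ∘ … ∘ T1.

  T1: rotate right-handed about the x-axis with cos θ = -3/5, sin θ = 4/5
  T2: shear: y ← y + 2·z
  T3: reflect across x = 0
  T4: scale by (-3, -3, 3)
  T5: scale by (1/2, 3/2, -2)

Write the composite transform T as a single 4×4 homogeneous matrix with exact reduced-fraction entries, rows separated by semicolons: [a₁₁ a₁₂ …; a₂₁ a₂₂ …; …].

T1 = [1 0 0 0; 0 -3/5 -4/5 0; 0 4/5 -3/5 0; 0 0 0 1]
T2·T1 = [1 0 0 0; 0 1 -2 0; 0 4/5 -3/5 0; 0 0 0 1]
T3·…·T1 = [-1 0 0 0; 0 1 -2 0; 0 4/5 -3/5 0; 0 0 0 1]
T4·…·T1 = [3 0 0 0; 0 -3 6 0; 0 12/5 -9/5 0; 0 0 0 1]
T5·…·T1 = [3/2 0 0 0; 0 -9/2 9 0; 0 -24/5 18/5 0; 0 0 0 1]

T = [3/2 0 0 0; 0 -9/2 9 0; 0 -24/5 18/5 0; 0 0 0 1]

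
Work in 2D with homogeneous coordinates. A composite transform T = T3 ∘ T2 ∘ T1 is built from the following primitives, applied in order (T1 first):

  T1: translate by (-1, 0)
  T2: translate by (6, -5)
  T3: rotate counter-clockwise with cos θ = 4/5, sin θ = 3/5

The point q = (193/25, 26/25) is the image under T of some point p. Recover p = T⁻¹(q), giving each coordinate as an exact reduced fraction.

p = (9/5, 6/5)

T1 = [1 0 -1; 0 1 0; 0 0 1]
T2·T1 = [1 0 5; 0 1 -5; 0 0 1]
T3·…·T1 = [4/5 -3/5 7; 3/5 4/5 -1; 0 0 1]
det M = 1; M⁻¹ = [4/5 3/5 -5; -3/5 4/5 5; 0 0 1]
M⁻¹ · (193/25, 26/25)ᵀ = (9/5, 6/5)ᵀ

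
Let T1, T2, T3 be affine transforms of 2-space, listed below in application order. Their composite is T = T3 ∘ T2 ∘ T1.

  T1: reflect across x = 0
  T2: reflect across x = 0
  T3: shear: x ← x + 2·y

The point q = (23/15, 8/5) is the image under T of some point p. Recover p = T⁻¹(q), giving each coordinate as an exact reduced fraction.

p = (-5/3, 8/5)

T1 = [-1 0 0; 0 1 0; 0 0 1]
T2·T1 = [1 0 0; 0 1 0; 0 0 1]
T3·…·T1 = [1 2 0; 0 1 0; 0 0 1]
det M = 1; M⁻¹ = [1 -2 0; 0 1 0; 0 0 1]
M⁻¹ · (23/15, 8/5)ᵀ = (-5/3, 8/5)ᵀ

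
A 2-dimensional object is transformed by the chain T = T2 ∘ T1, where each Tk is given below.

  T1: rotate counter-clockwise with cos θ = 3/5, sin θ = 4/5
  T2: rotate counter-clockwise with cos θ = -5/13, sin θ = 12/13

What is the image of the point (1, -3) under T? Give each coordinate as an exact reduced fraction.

T(p) = (-3/13, 41/13)

T1 rotate counter-clockwise with cos θ = 3/5, sin θ = 4/5: (1, -3) → (3, -1)
T2 rotate counter-clockwise with cos θ = -5/13, sin θ = 12/13: (3, -1) → (-3/13, 41/13)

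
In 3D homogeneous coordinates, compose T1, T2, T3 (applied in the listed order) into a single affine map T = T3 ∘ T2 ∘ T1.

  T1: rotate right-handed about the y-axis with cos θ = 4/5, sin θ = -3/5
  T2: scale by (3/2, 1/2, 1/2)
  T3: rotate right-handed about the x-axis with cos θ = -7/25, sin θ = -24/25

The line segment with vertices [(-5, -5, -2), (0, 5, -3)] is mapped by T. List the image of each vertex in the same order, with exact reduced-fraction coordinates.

T1 rotate right-handed about the y-axis with cos θ = 4/5, sin θ = -3/5: (-5, -5, -2) → (-14/5, -5, -23/5); (0, 5, -3) → (9/5, 5, -12/5)
T2 scale by (3/2, 1/2, 1/2): (-14/5, -5, -23/5) → (-21/5, -5/2, -23/10); (9/5, 5, -12/5) → (27/10, 5/2, -6/5)
T3 rotate right-handed about the x-axis with cos θ = -7/25, sin θ = -24/25: (-21/5, -5/2, -23/10) → (-21/5, -377/250, 761/250); (27/10, 5/2, -6/5) → (27/10, -463/250, -258/125)

image vertices: (-21/5, -377/250, 761/250), (27/10, -463/250, -258/125)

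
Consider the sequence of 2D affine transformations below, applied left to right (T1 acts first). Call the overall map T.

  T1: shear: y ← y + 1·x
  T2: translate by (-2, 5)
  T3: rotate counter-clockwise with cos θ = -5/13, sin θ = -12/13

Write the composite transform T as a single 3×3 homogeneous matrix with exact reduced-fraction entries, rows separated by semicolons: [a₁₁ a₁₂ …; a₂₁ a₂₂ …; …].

T1 = [1 0 0; 1 1 0; 0 0 1]
T2·T1 = [1 0 -2; 1 1 5; 0 0 1]
T3·…·T1 = [7/13 12/13 70/13; -17/13 -5/13 -1/13; 0 0 1]

T = [7/13 12/13 70/13; -17/13 -5/13 -1/13; 0 0 1]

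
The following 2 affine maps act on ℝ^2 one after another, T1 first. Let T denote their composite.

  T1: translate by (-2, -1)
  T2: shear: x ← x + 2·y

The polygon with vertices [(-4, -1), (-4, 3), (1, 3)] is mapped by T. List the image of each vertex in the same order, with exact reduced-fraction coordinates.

T1 translate by (-2, -1): (-4, -1) → (-6, -2); (-4, 3) → (-6, 2); (1, 3) → (-1, 2)
T2 shear: x ← x + 2·y: (-6, -2) → (-10, -2); (-6, 2) → (-2, 2); (-1, 2) → (3, 2)

image vertices: (-10, -2), (-2, 2), (3, 2)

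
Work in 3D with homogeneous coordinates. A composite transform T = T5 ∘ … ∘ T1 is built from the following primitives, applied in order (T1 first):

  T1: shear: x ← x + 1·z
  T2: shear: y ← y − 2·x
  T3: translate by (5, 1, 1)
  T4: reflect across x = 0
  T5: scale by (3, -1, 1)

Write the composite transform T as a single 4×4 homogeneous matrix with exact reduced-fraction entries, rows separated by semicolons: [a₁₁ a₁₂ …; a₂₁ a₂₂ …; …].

T = [-3 0 -3 -15; 2 -1 2 -1; 0 0 1 1; 0 0 0 1]

T1 = [1 0 1 0; 0 1 0 0; 0 0 1 0; 0 0 0 1]
T2·T1 = [1 0 1 0; -2 1 -2 0; 0 0 1 0; 0 0 0 1]
T3·…·T1 = [1 0 1 5; -2 1 -2 1; 0 0 1 1; 0 0 0 1]
T4·…·T1 = [-1 0 -1 -5; -2 1 -2 1; 0 0 1 1; 0 0 0 1]
T5·…·T1 = [-3 0 -3 -15; 2 -1 2 -1; 0 0 1 1; 0 0 0 1]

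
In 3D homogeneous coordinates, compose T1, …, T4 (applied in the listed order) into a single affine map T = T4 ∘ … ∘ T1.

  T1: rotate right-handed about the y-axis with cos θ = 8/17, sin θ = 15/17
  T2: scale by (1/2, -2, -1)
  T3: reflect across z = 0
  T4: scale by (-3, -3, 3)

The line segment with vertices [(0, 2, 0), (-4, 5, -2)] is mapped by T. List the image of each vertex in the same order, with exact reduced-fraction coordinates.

image vertices: (0, 12, 0), (93/17, 30, 132/17)

T1 rotate right-handed about the y-axis with cos θ = 8/17, sin θ = 15/17: (0, 2, 0) → (0, 2, 0); (-4, 5, -2) → (-62/17, 5, 44/17)
T2 scale by (1/2, -2, -1): (0, 2, 0) → (0, -4, 0); (-62/17, 5, 44/17) → (-31/17, -10, -44/17)
T3 reflect across z = 0: (0, -4, 0) → (0, -4, 0); (-31/17, -10, -44/17) → (-31/17, -10, 44/17)
T4 scale by (-3, -3, 3): (0, -4, 0) → (0, 12, 0); (-31/17, -10, 44/17) → (93/17, 30, 132/17)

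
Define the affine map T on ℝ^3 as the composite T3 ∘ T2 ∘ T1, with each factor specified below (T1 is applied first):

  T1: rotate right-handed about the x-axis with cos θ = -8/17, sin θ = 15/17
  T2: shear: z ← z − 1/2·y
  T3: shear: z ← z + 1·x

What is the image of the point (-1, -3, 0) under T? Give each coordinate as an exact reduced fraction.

T(p) = (-1, 24/17, -74/17)

T1 rotate right-handed about the x-axis with cos θ = -8/17, sin θ = 15/17: (-1, -3, 0) → (-1, 24/17, -45/17)
T2 shear: z ← z − 1/2·y: (-1, 24/17, -45/17) → (-1, 24/17, -57/17)
T3 shear: z ← z + 1·x: (-1, 24/17, -57/17) → (-1, 24/17, -74/17)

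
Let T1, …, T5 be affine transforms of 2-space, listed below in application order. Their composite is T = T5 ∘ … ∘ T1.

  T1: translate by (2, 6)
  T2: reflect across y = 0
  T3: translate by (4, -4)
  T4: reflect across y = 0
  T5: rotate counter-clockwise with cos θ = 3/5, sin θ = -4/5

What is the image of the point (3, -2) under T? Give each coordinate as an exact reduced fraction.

T(p) = (59/5, -12/5)

T1 translate by (2, 6): (3, -2) → (5, 4)
T2 reflect across y = 0: (5, 4) → (5, -4)
T3 translate by (4, -4): (5, -4) → (9, -8)
T4 reflect across y = 0: (9, -8) → (9, 8)
T5 rotate counter-clockwise with cos θ = 3/5, sin θ = -4/5: (9, 8) → (59/5, -12/5)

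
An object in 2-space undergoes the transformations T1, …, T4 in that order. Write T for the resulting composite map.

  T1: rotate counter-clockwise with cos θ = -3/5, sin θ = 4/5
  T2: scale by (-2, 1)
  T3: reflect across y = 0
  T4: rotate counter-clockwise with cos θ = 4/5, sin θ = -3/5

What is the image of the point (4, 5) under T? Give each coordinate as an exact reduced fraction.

T(p) = (253/25, -196/25)

T1 rotate counter-clockwise with cos θ = -3/5, sin θ = 4/5: (4, 5) → (-32/5, 1/5)
T2 scale by (-2, 1): (-32/5, 1/5) → (64/5, 1/5)
T3 reflect across y = 0: (64/5, 1/5) → (64/5, -1/5)
T4 rotate counter-clockwise with cos θ = 4/5, sin θ = -3/5: (64/5, -1/5) → (253/25, -196/25)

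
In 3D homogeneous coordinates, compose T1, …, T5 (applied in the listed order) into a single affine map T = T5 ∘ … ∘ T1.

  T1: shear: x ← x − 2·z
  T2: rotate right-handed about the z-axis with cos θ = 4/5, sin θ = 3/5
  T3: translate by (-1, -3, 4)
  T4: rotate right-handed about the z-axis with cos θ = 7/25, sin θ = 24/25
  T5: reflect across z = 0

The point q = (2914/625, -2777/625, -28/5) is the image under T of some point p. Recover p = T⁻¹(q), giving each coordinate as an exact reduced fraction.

T1 = [1 0 -2 0; 0 1 0 0; 0 0 1 0; 0 0 0 1]
T2·T1 = [4/5 -3/5 -8/5 0; 3/5 4/5 -6/5 0; 0 0 1 0; 0 0 0 1]
T3·…·T1 = [4/5 -3/5 -8/5 -1; 3/5 4/5 -6/5 -3; 0 0 1 4; 0 0 0 1]
T4·…·T1 = [-44/125 -117/125 88/125 13/5; 117/125 -44/125 -234/125 -9/5; 0 0 1 4; 0 0 0 1]
T5·…·T1 = [-44/125 -117/125 88/125 13/5; 117/125 -44/125 -234/125 -9/5; 0 0 -1 -4; 0 0 0 1]
det M = -1; M⁻¹ = [-44/125 117/125 -2 -27/5; -117/125 -44/125 0 9/5; 0 0 -1 -4; 0 0 0 1]
M⁻¹ · (2914/625, -2777/625, -28/5)ᵀ = (0, -1, 8/5)ᵀ

p = (0, -1, 8/5)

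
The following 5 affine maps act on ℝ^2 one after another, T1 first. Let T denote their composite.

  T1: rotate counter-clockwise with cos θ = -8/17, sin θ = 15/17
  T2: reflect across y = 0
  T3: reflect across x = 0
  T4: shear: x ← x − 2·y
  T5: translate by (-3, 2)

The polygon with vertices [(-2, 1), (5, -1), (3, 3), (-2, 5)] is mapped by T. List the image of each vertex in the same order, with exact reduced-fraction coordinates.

image vertices: (-128/17, 72/17), (140/17, -49/17), (60/17, 13/17), (-132/17, 104/17)

T1 rotate counter-clockwise with cos θ = -8/17, sin θ = 15/17: (-2, 1) → (1/17, -38/17); (5, -1) → (-25/17, 83/17); (3, 3) → (-69/17, 21/17); (-2, 5) → (-59/17, -70/17)
T2 reflect across y = 0: (1/17, -38/17) → (1/17, 38/17); (-25/17, 83/17) → (-25/17, -83/17); (-69/17, 21/17) → (-69/17, -21/17); (-59/17, -70/17) → (-59/17, 70/17)
T3 reflect across x = 0: (1/17, 38/17) → (-1/17, 38/17); (-25/17, -83/17) → (25/17, -83/17); (-69/17, -21/17) → (69/17, -21/17); (-59/17, 70/17) → (59/17, 70/17)
T4 shear: x ← x − 2·y: (-1/17, 38/17) → (-77/17, 38/17); (25/17, -83/17) → (191/17, -83/17); (69/17, -21/17) → (111/17, -21/17); (59/17, 70/17) → (-81/17, 70/17)
T5 translate by (-3, 2): (-77/17, 38/17) → (-128/17, 72/17); (191/17, -83/17) → (140/17, -49/17); (111/17, -21/17) → (60/17, 13/17); (-81/17, 70/17) → (-132/17, 104/17)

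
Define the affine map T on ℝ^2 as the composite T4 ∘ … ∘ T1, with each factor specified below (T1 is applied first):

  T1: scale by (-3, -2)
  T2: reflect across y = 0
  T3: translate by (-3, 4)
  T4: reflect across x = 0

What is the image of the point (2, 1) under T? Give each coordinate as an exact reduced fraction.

T(p) = (9, 6)

T1 scale by (-3, -2): (2, 1) → (-6, -2)
T2 reflect across y = 0: (-6, -2) → (-6, 2)
T3 translate by (-3, 4): (-6, 2) → (-9, 6)
T4 reflect across x = 0: (-9, 6) → (9, 6)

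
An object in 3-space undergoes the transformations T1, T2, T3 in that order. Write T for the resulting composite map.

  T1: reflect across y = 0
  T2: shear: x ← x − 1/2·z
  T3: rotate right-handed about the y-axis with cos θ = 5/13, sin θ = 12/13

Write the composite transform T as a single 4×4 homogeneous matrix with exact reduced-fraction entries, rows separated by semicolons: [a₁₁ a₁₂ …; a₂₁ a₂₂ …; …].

T = [5/13 0 19/26 0; 0 -1 0 0; -12/13 0 11/13 0; 0 0 0 1]

T1 = [1 0 0 0; 0 -1 0 0; 0 0 1 0; 0 0 0 1]
T2·T1 = [1 0 -1/2 0; 0 -1 0 0; 0 0 1 0; 0 0 0 1]
T3·…·T1 = [5/13 0 19/26 0; 0 -1 0 0; -12/13 0 11/13 0; 0 0 0 1]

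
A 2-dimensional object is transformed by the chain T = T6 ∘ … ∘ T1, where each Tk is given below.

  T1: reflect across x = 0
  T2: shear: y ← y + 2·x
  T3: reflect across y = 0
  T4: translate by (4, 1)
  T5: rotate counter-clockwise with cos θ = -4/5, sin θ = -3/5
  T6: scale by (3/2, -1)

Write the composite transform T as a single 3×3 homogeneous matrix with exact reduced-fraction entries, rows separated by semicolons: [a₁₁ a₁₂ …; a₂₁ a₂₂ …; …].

T1 = [-1 0 0; 0 1 0; 0 0 1]
T2·T1 = [-1 0 0; -2 1 0; 0 0 1]
T3·…·T1 = [-1 0 0; 2 -1 0; 0 0 1]
T4·…·T1 = [-1 0 4; 2 -1 1; 0 0 1]
T5·…·T1 = [2 -3/5 -13/5; -1 4/5 -16/5; 0 0 1]
T6·…·T1 = [3 -9/10 -39/10; 1 -4/5 16/5; 0 0 1]

T = [3 -9/10 -39/10; 1 -4/5 16/5; 0 0 1]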